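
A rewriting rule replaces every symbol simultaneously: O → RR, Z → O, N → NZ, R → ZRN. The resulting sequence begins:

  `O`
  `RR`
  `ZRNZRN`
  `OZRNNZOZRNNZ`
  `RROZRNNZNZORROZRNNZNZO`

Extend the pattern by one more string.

φ(RROZRNNZNZORROZRNNZNZO) expands symbol-by-symbol to ZRN ZRN RR O ZRN NZ NZ O NZ O RR ZRN ZRN RR O ZRN NZ NZ O NZ O RR; joining the 22 pieces gives the next term.

ZRNZRNRROZRNNZNZONZORRZRNZRNRROZRNNZNZONZORR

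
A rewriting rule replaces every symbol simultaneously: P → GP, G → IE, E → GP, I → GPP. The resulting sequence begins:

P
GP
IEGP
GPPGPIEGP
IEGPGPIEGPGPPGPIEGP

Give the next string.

GPPGPIEGPIEGPGPPGPIEGPIEGPGPIEGPGPPGPIEGP

φ(IEGPGPIEGPGPPGPIEGP) expands symbol-by-symbol to GPP GP IE GP IE GP GPP GP IE GP IE GP GP IE GP GPP GP IE GP; joining the 19 pieces gives the next term.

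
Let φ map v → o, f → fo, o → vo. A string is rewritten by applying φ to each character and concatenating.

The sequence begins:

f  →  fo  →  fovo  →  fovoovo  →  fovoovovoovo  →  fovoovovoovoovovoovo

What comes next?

Rewriting the 20 symbols of fovoovovoovoovovoovo one by one yields fo vo o vo vo o vo o vo vo o vo vo o vo o vo vo o vo; concatenated:

fovoovovoovoovovoovovoovoovovoovo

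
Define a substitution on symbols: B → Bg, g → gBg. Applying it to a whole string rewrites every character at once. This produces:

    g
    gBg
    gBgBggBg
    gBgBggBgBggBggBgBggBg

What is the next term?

Applying the rule to each of the 21 symbols of gBgBggBgBggBggBgBggBg gives the pieces gBg Bg gBg Bg gBg gBg Bg gBg Bg gBg gBg Bg gBg gBg Bg gBg Bg gBg gBg Bg gBg, which concatenate to the answer.

gBgBggBgBggBggBgBggBgBggBggBgBggBggBgBggBgBggBggBgBggBg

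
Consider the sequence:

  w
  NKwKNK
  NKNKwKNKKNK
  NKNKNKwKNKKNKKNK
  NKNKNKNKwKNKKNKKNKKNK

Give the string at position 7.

s(k+1) = NK·s(k)·KNK, so each term gains NK as a prefix and KNK as a suffix.
From NKNKNKNKwKNKKNKKNKKNK, 2 further steps: NKNKNKNKwKNKKNKKNKKNK → NKNKNKNKNKwKNKKNKKNKKNKKNK → (answer).

NKNKNKNKNKNKwKNKKNKKNKKNKKNKKNK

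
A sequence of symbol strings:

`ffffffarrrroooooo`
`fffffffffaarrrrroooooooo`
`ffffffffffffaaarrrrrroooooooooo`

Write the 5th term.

ffffffffffffffffffaaaaarrrrrrrroooooooooooooo

The n-th term is 3n f's then n-1 a's then n+2 r's then 2n+2 o's, where the shown terms are n = 2, 3, 4.
For term 5, n = 6, so the run lengths are 18, 5, 8, 14.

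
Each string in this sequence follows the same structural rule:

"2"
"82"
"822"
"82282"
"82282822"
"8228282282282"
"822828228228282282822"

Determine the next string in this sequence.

From term 3 onward, concatenate the last term with the second-to-last: 82·2 = 822, 822·82 = 82282, …
Continuing: 822828228228282282822 · 8228282282282 gives term 8.

8228282282282822828228228282282282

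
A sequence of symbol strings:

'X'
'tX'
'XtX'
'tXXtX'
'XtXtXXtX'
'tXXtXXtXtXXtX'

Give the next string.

From term 3 onward, concatenate the second-to-last term with the last: X·tX = XtX, tX·XtX = tXXtX, …
Continuing: XtXtXXtX · tXXtXXtXtXXtX gives term 7.

XtXtXXtXtXXtXXtXtXXtX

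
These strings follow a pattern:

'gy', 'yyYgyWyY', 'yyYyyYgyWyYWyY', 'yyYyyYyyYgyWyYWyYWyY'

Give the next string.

yyYyyYyyYyyYgyWyYWyYWyYWyY

s(k+1) = yyY·s(k)·WyY, so each term gains yyY as a prefix and WyY as a suffix.
So the next term is yyY·yyYyyYyyYgyWyYWyYWyY·WyY.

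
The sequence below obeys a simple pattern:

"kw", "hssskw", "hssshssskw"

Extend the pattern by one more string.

Every step adds hsss at the front: s(k+1) = hsss·s(k).
So the next term is hsss·hssshssskw.

hssshssshssskw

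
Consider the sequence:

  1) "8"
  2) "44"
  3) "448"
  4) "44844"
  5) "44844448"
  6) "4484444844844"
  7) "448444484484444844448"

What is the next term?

4484444844844448444484484444844844

This is a Fibonacci-style word recurrence s(k) = s(k−1)·s(k−2): e.g. 44·8 = 448.
Continuing: 448444484484444844448 · 4484444844844 gives term 8.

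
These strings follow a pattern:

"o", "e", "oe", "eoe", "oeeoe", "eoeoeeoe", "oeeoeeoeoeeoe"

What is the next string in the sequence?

eoeoeeoeoeeoeeoeoeeoe

Each term (from the third on) is the two preceding terms concatenated in order: term 3 = o·e = oe.
So term 8 is eoeoeeoe·oeeoeeoeoeeoe.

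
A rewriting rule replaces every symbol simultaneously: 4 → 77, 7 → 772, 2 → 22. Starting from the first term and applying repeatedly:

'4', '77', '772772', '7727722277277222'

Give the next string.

7727722277277222222277277222772772222222

φ(7727722277277222) expands symbol-by-symbol to 772 772 22 772 772 22 22 22 772 772 22 772 772 22 22 22; joining the 16 pieces gives the next term.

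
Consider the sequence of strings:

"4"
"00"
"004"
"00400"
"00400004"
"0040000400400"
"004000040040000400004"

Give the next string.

0040000400400004000040040000400400

From term 3 onward, concatenate the last term with the second-to-last: 00·4 = 004, 004·00 = 00400, …
The next term joins 004000040040000400004 and 0040000400400.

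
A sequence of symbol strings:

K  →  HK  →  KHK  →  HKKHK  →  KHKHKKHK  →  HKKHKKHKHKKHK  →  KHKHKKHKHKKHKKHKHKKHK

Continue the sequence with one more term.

HKKHKKHKHKKHKKHKHKKHKHKKHKKHKHKKHK

Each term (from the third on) is the two preceding terms concatenated in order: term 3 = K·HK = KHK.
So term 8 is HKKHKKHKHKKHK·KHKHKKHKHKKHKKHKHKKHK.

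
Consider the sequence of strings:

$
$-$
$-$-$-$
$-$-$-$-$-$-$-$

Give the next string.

Each string is two copies of the previous one joined by '-'.
Doubling $-$-$-$-$-$-$-$ with '-' between the halves:

$-$-$-$-$-$-$-$-$-$-$-$-$-$-$-$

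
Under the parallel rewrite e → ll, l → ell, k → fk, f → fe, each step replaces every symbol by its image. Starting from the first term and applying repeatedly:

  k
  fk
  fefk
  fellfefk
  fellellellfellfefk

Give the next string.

Rewriting the 18 symbols of fellellellfellfefk one by one yields fe ll ell ell ll ell ell ll ell ell fe ll ell ell fe ll fe fk; concatenated:

fellellellllellellllellellfellellellfellfefk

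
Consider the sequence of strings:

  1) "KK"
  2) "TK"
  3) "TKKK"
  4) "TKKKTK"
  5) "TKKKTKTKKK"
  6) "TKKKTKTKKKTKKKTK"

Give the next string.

TKKKTKTKKKTKKKTKTKKKTKTKKK

This is a Fibonacci-style word recurrence s(k) = s(k−1)·s(k−2): e.g. TK·KK = TKKK.
Continuing: TKKKTKTKKKTKKKTK · TKKKTKTKKK gives term 7.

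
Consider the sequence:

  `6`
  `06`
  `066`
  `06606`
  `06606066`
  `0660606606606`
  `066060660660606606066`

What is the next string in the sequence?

0660606606606066060660660606606606

From term 3 onward, concatenate the last term with the second-to-last: 06·6 = 066, 066·06 = 06606, …
The next term joins 066060660660606606066 and 0660606606606.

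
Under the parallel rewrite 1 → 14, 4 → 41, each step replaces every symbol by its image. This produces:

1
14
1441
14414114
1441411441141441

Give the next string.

φ(1441411441141441) expands symbol-by-symbol to 14 41 41 14 41 14 14 41 41 14 14 41 14 41 41 14; joining the 16 pieces gives the next term.

14414114411414414114144114414114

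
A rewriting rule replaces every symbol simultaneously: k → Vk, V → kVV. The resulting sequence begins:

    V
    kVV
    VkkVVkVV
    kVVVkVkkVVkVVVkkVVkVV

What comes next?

VkkVVkVVkVVVkkVVVkVkkVVkVVVkkVVkVVkVVVkVkkVVkVVVkkVVkVV

Applying the rule to each of the 21 symbols of kVVVkVkkVVkVVVkkVVkVV gives the pieces Vk kVV kVV kVV Vk kVV Vk Vk kVV kVV Vk kVV kVV kVV Vk Vk kVV kVV Vk kVV kVV, which concatenate to the answer.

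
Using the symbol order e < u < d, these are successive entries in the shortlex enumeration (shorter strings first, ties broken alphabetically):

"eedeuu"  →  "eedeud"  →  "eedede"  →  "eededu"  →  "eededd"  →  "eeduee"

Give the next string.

The successor of eeduee increments the rightmost position that isn't already d and resets every position after it to e.

eedueu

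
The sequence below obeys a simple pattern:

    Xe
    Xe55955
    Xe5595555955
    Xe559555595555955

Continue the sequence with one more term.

Xe55955559555595555955

Each term is the previous one with 55955 appended.
One more step from Xe559555595555955 gives the answer.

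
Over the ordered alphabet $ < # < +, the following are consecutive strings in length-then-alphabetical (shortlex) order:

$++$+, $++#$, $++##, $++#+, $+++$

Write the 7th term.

Stepping forward 2 times from $+++$: $+++$ → $+++#, then the target.

$++++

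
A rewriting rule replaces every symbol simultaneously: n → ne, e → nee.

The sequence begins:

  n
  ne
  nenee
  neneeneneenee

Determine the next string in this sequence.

Rewriting the 13 symbols of neneeneneenee one by one yields ne nee ne nee nee ne nee ne nee nee ne nee nee; concatenated:

neneeneneeneeneneeneneeneeneneenee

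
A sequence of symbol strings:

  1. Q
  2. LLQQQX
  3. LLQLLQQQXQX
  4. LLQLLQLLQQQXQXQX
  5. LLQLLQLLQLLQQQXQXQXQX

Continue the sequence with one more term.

LLQLLQLLQLLQLLQQQXQXQXQXQX

s(k+1) = LLQ·s(k)·QX, so each term gains LLQ as a prefix and QX as a suffix.
One more step from LLQLLQLLQLLQQQXQXQXQX gives the answer.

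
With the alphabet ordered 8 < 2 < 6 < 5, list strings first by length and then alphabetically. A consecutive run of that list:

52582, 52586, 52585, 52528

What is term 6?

52526

Continuing the enumeration 2 steps past 52528: 52528 → 52522 → (answer).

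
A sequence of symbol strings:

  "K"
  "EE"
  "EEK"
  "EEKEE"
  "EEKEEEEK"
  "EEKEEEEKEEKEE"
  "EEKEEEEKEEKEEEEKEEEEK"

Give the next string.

EEKEEEEKEEKEEEEKEEEEKEEKEEEEKEEKEE

Each term (from the third on) is the previous term followed by the one before it: term 3 = EE·K = EEK.
So term 8 is EEKEEEEKEEKEEEEKEEEEK·EEKEEEEKEEKEE.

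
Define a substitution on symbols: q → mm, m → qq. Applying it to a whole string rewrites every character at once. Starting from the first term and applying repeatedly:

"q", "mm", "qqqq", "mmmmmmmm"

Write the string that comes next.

Expanding mmmmmmmm: m→qq, m→qq, m→qq, m→qq, m→qq, m→qq, m→qq, m→qq. Concatenated: qq qq qq qq qq qq qq qq.

qqqqqqqqqqqqqqqq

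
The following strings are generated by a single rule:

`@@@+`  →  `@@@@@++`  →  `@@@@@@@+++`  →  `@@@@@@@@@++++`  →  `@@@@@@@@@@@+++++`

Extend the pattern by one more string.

@@@@@@@@@@@@@++++++

The n-th term is 2n+1 @'s then n +'s (n = 1, 2, …).
Setting n = 6 gives 13, 6 characters in each block.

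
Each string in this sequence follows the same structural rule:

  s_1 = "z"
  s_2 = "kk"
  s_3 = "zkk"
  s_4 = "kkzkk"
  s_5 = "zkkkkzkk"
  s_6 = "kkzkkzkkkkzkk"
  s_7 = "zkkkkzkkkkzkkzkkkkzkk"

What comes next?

From term 3 onward, concatenate the second-to-last term with the last: z·kk = zkk, kk·zkk = kkzkk, …
So term 8 is kkzkkzkkkkzkk·zkkkkzkkkkzkkzkkkkzkk.

kkzkkzkkkkzkkzkkkkzkkkkzkkzkkkkzkk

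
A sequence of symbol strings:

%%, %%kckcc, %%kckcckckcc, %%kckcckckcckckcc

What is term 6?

Every step adds kckcc to the end: s(k+1) = s(k)·kckcc.
From %%kckcckckcckckcc, 2 further steps: %%kckcckckcckckcc → %%kckcckckcckckcckckcc → (answer).

%%kckcckckcckckcckckcckckcc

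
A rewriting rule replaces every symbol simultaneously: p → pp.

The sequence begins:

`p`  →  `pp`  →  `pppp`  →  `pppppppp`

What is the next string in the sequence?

Apply φ to pppppppp symbol by symbol: p→pp, p→pp, p→pp, p→pp, p→pp, p→pp, p→pp, p→pp; joined: pp pp pp pp pp pp pp pp.

pppppppppppppppp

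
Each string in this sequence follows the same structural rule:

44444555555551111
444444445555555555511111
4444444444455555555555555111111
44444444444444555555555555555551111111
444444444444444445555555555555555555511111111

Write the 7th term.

44444444444444444444444555555555555555555555555551111111111

The n-th term is 3n-1 4's then 3n+2 5's then n+2 1's, where the shown terms are n = 2, 3, 4, 5, 6.
Setting n = 8 gives 23, 26, 10 characters in each block.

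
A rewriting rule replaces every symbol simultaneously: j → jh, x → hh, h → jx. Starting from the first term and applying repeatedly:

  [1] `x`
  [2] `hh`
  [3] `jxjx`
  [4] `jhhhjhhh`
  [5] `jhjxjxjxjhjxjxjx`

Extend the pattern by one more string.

jhjxjhhhjhhhjhhhjhjxjhhhjhhhjhhh

Applying the rule to each of the 16 symbols of jhjxjxjxjhjxjxjx gives the pieces jh jx jh hh jh hh jh hh jh jx jh hh jh hh jh hh, which concatenate to the answer.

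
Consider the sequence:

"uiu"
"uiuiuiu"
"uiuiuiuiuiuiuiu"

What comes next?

uiuiuiuiuiuiuiuiuiuiuiuiuiuiuiu

Every step duplicates the string with 'i' between the halves.
One more doubling of uiuiuiuiuiuiuiu gives the answer.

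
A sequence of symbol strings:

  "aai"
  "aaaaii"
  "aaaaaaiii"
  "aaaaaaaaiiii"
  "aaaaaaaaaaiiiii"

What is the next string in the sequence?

Each string has the form a^{2n} i^{n} (n = 1, 2, …).
Setting n = 6 gives 12, 6 characters in each block.

aaaaaaaaaaaaiiiiii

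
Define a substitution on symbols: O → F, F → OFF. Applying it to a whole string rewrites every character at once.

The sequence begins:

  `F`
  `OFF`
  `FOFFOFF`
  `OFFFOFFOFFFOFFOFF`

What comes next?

FOFFOFFOFFFOFFOFFFOFFOFFOFFFOFFOFFFOFFOFF

Applying the rule to each of the 17 symbols of OFFFOFFOFFFOFFOFF gives the pieces F OFF OFF OFF F OFF OFF F OFF OFF OFF F OFF OFF F OFF OFF, which concatenate to the answer.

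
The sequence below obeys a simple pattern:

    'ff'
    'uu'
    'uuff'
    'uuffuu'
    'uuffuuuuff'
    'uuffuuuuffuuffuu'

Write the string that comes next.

From term 3 onward, concatenate the last term with the second-to-last: uu·ff = uuff, uuff·uu = uuffuu, …
So term 7 is uuffuuuuffuuffuu·uuffuuuuff.

uuffuuuuffuuffuuuuffuuuuff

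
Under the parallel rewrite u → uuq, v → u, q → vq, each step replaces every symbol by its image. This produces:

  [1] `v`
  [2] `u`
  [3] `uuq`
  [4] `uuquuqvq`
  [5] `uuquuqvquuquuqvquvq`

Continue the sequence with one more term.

uuquuqvquuquuqvquvquuquuqvquuquuqvquvquuquvq

φ(uuquuqvquuquuqvquvq) expands symbol-by-symbol to uuq uuq vq uuq uuq vq u vq uuq uuq vq uuq uuq vq u vq uuq u vq; joining the 19 pieces gives the next term.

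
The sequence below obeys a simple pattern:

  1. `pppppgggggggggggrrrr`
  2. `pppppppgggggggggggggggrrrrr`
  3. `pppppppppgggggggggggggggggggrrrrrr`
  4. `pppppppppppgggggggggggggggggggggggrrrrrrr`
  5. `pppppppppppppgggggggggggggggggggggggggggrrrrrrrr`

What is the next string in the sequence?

pppppppppppppppgggggggggggggggggggggggggggggggrrrrrrrrr

Term n consists of 2n+1 p's, followed by 4n+3 g's, followed by n+2 r's, where the shown terms are n = 2, 3, 4, 5, 6.
At n = 7 the blocks have lengths 15, 31, 9.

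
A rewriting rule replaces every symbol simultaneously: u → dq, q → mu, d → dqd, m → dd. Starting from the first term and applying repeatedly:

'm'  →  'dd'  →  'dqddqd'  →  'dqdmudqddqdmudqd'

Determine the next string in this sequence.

dqdmudqddddqdqdmudqddqdmudqddddqdqdmudqd

φ(dqdmudqddqdmudqd) expands symbol-by-symbol to dqd mu dqd dd dq dqd mu dqd dqd mu dqd dd dq dqd mu dqd; joining the 16 pieces gives the next term.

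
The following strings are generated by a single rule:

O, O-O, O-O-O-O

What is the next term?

s(k+1) = s(k)·-·s(k) — each term doubles the last with '-' between the halves.
Doubling O-O-O-O with '-' between the halves:

O-O-O-O-O-O-O-O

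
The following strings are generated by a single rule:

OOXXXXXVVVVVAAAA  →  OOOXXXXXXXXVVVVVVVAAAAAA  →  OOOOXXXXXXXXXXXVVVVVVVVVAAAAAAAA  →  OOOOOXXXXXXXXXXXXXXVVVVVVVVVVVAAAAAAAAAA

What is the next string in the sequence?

The n-th term is n O's then 3n-1 X's then 2n+1 V's then 2n A's, where the shown terms are n = 2, 3, 4, 5.
Setting n = 6 gives 6, 17, 13, 12 characters in each block.

OOOOOOXXXXXXXXXXXXXXXXXVVVVVVVVVVVVVAAAAAAAAAAAA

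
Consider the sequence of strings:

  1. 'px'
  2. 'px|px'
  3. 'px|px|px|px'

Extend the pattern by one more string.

Each string is two copies of the previous one joined by '|'.
Doubling px|px|px|px with '|' between the halves:

px|px|px|px|px|px|px|px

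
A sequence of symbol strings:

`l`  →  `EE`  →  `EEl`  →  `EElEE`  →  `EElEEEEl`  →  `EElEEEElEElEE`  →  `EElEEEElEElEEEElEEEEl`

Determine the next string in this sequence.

This is a Fibonacci-style word recurrence s(k) = s(k−1)·s(k−2): e.g. EE·l = EEl.
So term 8 is EElEEEElEElEEEElEEEEl·EElEEEElEElEE.

EElEEEElEElEEEElEEEElEElEEEElEElEE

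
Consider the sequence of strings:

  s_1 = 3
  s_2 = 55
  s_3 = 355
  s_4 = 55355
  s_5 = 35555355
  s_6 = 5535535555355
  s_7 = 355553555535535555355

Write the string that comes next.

5535535555355355553555535535555355

This is a Fibonacci-style word recurrence s(k) = s(k−2)·s(k−1): e.g. 3·55 = 355.
Continuing: 5535535555355 · 355553555535535555355 gives term 8.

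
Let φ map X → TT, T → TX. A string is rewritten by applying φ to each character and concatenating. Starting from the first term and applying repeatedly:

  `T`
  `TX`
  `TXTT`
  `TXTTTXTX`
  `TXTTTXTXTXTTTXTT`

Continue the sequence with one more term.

φ(TXTTTXTXTXTTTXTT) expands symbol-by-symbol to TX TT TX TX TX TT TX TT TX TT TX TX TX TT TX TX; joining the 16 pieces gives the next term.

TXTTTXTXTXTTTXTTTXTTTXTXTXTTTXTX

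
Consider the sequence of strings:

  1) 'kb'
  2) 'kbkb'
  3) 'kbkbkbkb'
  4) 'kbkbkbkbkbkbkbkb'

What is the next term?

s(k+1) = s(k)·s(k) — each term doubles the last.
Doubling kbkbkbkbkbkbkbkb:

kbkbkbkbkbkbkbkbkbkbkbkbkbkbkbkb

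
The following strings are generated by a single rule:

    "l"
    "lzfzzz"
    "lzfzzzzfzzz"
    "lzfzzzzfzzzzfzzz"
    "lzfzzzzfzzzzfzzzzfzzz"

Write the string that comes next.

Every step adds zfzzz to the end: s(k+1) = s(k)·zfzzz.
So the next term is lzfzzzzfzzzzfzzzzfzzz·zfzzz.

lzfzzzzfzzzzfzzzzfzzzzfzzz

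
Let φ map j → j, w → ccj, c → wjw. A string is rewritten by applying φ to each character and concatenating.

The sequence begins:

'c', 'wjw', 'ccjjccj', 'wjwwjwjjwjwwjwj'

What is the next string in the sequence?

ccjjccjccjjccjjjccjjccjccjjccjj

Replace each of the 15 characters of wjwwjwjjwjwwjwj in place — ccj j ccj ccj j ccj j j ccj j ccj ccj j ccj j — and concatenate.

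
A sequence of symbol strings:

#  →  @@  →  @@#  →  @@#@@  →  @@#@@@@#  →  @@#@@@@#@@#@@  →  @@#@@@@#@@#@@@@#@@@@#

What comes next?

Each term (from the third on) is the previous term followed by the one before it: term 3 = @@·# = @@#.
The next term joins @@#@@@@#@@#@@@@#@@@@# and @@#@@@@#@@#@@.

@@#@@@@#@@#@@@@#@@@@#@@#@@@@#@@#@@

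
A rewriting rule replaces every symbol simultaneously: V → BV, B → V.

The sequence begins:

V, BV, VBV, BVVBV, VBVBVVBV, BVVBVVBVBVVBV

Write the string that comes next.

VBVBVVBVBVVBVVBVBVVBV

Applying the rule to each of the 13 symbols of BVVBVVBVBVVBV gives the pieces V BV BV V BV BV V BV V BV BV V BV, which concatenate to the answer.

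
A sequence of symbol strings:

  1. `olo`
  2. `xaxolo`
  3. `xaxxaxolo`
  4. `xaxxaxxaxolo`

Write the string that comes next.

Every step adds xax at the front: s(k+1) = xax·s(k).
Applying this once more to xaxxaxxaxolo:

xaxxaxxaxxaxolo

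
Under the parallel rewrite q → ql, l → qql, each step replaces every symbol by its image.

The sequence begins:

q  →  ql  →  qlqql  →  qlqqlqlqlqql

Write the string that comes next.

Expanding qlqqlqlqlqql: q→ql, l→qql, q→ql, q→ql, l→qql, q→ql, l→qql, q→ql, l→qql, q→ql, q→ql, l→qql. Concatenated: ql qql ql ql qql ql qql ql qql ql ql qql.

qlqqlqlqlqqlqlqqlqlqqlqlqlqql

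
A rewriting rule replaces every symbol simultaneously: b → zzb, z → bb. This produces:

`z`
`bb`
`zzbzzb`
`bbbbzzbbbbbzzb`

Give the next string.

φ(bbbbzzbbbbbzzb) expands symbol-by-symbol to zzb zzb zzb zzb bb bb zzb zzb zzb zzb zzb bb bb zzb; joining the 14 pieces gives the next term.

zzbzzbzzbzzbbbbbzzbzzbzzbzzbzzbbbbbzzb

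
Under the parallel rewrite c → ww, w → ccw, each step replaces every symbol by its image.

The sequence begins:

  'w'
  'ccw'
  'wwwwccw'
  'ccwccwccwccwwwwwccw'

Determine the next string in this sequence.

Rewriting the 19 symbols of ccwccwccwccwwwwwccw one by one yields ww ww ccw ww ww ccw ww ww ccw ww ww ccw ccw ccw ccw ccw ww ww ccw; concatenated:

wwwwccwwwwwccwwwwwccwwwwwccwccwccwccwccwwwwwccw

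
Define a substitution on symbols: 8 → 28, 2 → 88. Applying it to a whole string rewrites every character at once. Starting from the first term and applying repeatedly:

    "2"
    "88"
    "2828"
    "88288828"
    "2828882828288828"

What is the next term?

88288828282888288828882828288828

Applying the rule to each of the 16 symbols of 2828882828288828 gives the pieces 88 28 88 28 28 28 88 28 88 28 88 28 28 28 88 28, which concatenate to the answer.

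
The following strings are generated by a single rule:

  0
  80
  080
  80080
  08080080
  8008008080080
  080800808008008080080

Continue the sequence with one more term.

8008008080080080800808008008080080

From term 3 onward, concatenate the second-to-last term with the last: 0·80 = 080, 80·080 = 80080, …
The next term joins 8008008080080 and 080800808008008080080.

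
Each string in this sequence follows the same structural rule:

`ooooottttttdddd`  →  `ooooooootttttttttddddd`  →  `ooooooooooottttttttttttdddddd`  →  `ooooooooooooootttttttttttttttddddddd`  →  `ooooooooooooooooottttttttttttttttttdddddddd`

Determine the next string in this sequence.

Each string has the form o^{3n+2} t^{3n+3} d^{n+3} (n = 1, 2, …).
At n = 6 the blocks have lengths 20, 21, 9.

ooooooooooooooooooootttttttttttttttttttttddddddddd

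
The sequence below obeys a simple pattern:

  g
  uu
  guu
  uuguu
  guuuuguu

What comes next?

uuguuguuuuguu

This is a Fibonacci-style word recurrence s(k) = s(k−2)·s(k−1): e.g. g·uu = guu.
So term 6 is uuguu·guuuuguu.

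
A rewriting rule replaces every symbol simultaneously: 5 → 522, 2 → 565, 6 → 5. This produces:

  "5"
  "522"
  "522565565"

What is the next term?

52256556552255225225522

Apply φ to 522565565 symbol by symbol: 5→522, 2→565, 2→565, 5→522, 6→5, 5→522, 5→522, 6→5, 5→522; joined: 522 565 565 522 5 522 522 5 522.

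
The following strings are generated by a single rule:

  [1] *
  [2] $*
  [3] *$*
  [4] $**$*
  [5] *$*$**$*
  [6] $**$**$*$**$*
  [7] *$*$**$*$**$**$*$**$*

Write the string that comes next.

From term 3 onward, concatenate the second-to-last term with the last: *·$* = *$*, $*·*$* = $**$*, …
The next term joins $**$**$*$**$* and *$*$**$*$**$**$*$**$*.

$**$**$*$**$**$*$**$*$**$**$*$**$*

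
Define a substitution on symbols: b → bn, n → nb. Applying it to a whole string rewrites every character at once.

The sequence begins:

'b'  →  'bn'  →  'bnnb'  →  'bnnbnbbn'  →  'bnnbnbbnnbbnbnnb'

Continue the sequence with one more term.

Rewriting the 16 symbols of bnnbnbbnnbbnbnnb one by one yields bn nb nb bn nb bn bn nb nb bn bn nb bn nb nb bn; concatenated:

bnnbnbbnnbbnbnnbnbbnbnnbbnnbnbbn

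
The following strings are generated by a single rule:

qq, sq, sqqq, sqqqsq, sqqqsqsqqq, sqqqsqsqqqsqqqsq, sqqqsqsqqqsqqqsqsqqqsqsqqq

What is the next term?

sqqqsqsqqqsqqqsqsqqqsqsqqqsqqqsqsqqqsqqqsq

From term 3 onward, concatenate the last term with the second-to-last: sq·qq = sqqq, sqqq·sq = sqqqsq, …
The next term joins sqqqsqsqqqsqqqsqsqqqsqsqqq and sqqqsqsqqqsqqqsq.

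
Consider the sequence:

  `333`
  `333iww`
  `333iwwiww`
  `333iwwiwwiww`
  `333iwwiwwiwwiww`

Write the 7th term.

Each term is the previous one with iww appended.
From 333iwwiwwiwwiww, 2 further steps: 333iwwiwwiwwiww → 333iwwiwwiwwiwwiww → (answer).

333iwwiwwiwwiwwiwwiww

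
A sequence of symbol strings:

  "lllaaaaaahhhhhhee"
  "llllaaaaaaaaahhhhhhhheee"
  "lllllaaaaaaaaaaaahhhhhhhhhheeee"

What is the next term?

llllllaaaaaaaaaaaaaaahhhhhhhhhhhheeeee

Term n consists of n+1 l's, followed by 3n a's, followed by 2n+2 h's, followed by n e's, where the shown terms are n = 2, 3, 4.
For the next term, n = 5, so the run lengths are 6, 15, 12, 5.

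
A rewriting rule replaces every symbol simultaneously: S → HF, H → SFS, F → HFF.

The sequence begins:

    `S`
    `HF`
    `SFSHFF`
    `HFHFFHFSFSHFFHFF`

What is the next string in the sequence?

Replace each of the 16 characters of HFHFFHFSFSHFFHFF in place — SFS HFF SFS HFF HFF SFS HFF HF HFF HF SFS HFF HFF SFS HFF HFF — and concatenate.

SFSHFFSFSHFFHFFSFSHFFHFHFFHFSFSHFFHFFSFSHFFHFF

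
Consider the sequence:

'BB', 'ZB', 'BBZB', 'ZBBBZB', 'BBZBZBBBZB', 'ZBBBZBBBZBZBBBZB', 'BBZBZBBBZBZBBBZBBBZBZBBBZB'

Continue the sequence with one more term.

ZBBBZBBBZBZBBBZBBBZBZBBBZBZBBBZBBBZBZBBBZB

Each term (from the third on) is the two preceding terms concatenated in order: term 3 = BB·ZB = BBZB.
Continuing: ZBBBZBBBZBZBBBZB · BBZBZBBBZBZBBBZBBBZBZBBBZB gives term 8.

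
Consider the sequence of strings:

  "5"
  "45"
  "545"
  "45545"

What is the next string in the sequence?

54545545

Each term (from the third on) is the two preceding terms concatenated in order: term 3 = 5·45 = 545.
Continuing: 545 · 45545 gives term 5.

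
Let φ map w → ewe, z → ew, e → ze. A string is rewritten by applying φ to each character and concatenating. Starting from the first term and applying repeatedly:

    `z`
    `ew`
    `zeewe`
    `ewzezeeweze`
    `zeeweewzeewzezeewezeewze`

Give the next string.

Replace each of the 24 characters of zeeweewzeewzezeewezeewze in place — ew ze ze ewe ze ze ewe ew ze ze ewe ew ze ew ze ze ewe ze ew ze ze ewe ew ze — and concatenate.

ewzezeewezezeeweewzezeeweewzeewzezeewezeewzezeeweewze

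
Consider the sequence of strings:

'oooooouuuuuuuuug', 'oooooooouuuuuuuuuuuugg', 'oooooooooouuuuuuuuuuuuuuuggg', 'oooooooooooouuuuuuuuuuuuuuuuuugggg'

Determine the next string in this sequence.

The n-th term is 2n o's then 3n u's then n-2 g's, where the shown terms are n = 3, 4, 5, 6.
At n = 7 the blocks have lengths 14, 21, 5.

oooooooooooooouuuuuuuuuuuuuuuuuuuuuggggg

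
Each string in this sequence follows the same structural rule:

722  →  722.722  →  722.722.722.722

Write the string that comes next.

s(k+1) = s(k)·.·s(k) — each term doubles the last with '.' between the halves.
One more doubling of 722.722.722.722 gives the answer.

722.722.722.722.722.722.722.722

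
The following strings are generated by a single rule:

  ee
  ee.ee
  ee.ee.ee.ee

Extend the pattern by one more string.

s(k+1) = s(k)·.·s(k) — each term doubles the last with '.' between the halves.
Doubling ee.ee.ee.ee with '.' between the halves:

ee.ee.ee.ee.ee.ee.ee.ee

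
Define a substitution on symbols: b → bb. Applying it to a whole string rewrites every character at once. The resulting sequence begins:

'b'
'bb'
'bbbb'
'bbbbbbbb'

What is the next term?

bbbbbbbbbbbbbbbb

Rewriting each symbol of bbbbbbbb: b→bb, b→bb, b→bb, b→bb, b→bb, b→bb, b→bb, b→bb, which concatenates to bb bb bb bb bb bb bb bb.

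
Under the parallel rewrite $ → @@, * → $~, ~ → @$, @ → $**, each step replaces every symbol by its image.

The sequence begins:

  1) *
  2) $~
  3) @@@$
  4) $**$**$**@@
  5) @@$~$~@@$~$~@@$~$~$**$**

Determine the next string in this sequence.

Applying the rule to each of the 24 symbols of @@$~$~@@$~$~@@$~$~$**$** gives the pieces $** $** @@ @$ @@ @$ $** $** @@ @$ @@ @$ $** $** @@ @$ @@ @$ @@ $~ $~ @@ $~ $~, which concatenate to the answer.

$**$**@@@$@@@$$**$**@@@$@@@$$**$**@@@$@@@$@@$~$~@@$~$~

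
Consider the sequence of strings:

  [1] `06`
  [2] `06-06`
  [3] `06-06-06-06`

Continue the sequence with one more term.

06-06-06-06-06-06-06-06

Every step duplicates the string with '-' between the halves.
So the next term is two copies of 06-06-06-06 with '-' between the halves.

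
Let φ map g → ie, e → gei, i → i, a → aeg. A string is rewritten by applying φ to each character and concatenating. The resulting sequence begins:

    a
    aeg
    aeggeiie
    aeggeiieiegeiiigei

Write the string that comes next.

Rewriting the 18 symbols of aeggeiieiegeiiigei one by one yields aeg gei ie ie gei i i gei i gei ie gei i i i ie gei i; concatenated:

aeggeiieiegeiiigeiigeiiegeiiiiiegeii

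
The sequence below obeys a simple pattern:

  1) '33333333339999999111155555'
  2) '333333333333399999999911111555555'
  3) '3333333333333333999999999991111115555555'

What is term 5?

333333333333333333333399999999999999911111111555555555

Term n consists of 3n+1 3's, followed by 2n+1 9's, followed by n+1 1's, followed by n+2 5's, where the shown terms are n = 3, 4, 5.
At n = 7 the blocks have lengths 22, 15, 8, 9.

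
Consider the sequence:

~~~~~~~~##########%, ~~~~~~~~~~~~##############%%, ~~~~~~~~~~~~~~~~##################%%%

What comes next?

~~~~~~~~~~~~~~~~~~~~######################%%%%

The n-th term is 4n ~'s then 4n+2 #'s then n-1 %'s, where the shown terms are n = 2, 3, 4.
At n = 5 the blocks have lengths 20, 22, 4.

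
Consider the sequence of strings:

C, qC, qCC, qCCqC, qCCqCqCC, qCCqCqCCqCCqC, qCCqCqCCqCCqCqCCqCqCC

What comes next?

qCCqCqCCqCCqCqCCqCqCCqCCqCqCCqCCqC

Each term (from the third on) is the previous term followed by the one before it: term 3 = qC·C = qCC.
The next term joins qCCqCqCCqCCqCqCCqCqCC and qCCqCqCCqCCqC.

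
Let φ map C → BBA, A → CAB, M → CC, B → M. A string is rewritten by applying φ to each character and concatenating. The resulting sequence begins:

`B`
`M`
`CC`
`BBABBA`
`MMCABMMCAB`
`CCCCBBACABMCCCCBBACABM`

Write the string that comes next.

Replace each of the 22 characters of CCCCBBACABMCCCCBBACABM in place — BBA BBA BBA BBA M M CAB BBA CAB M CC BBA BBA BBA BBA M M CAB BBA CAB M CC — and concatenate.

BBABBABBABBAMMCABBBACABMCCBBABBABBABBAMMCABBBACABMCC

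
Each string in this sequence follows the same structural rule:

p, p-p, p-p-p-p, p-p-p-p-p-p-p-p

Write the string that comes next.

p-p-p-p-p-p-p-p-p-p-p-p-p-p-p-p

Each string is two copies of the previous one joined by '-'.
One more doubling of p-p-p-p-p-p-p-p gives the answer.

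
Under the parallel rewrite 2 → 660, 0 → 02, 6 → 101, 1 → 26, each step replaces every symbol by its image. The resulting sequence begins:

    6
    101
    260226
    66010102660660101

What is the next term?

Replace each of the 17 characters of 66010102660660101 in place — 101 101 02 26 02 26 02 660 101 101 02 101 101 02 26 02 26 — and concatenate.

10110102260226026601011010210110102260226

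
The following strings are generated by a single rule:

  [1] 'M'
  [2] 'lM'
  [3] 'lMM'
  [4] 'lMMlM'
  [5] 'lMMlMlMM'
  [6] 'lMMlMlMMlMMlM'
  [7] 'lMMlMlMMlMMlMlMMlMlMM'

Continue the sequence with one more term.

From term 3 onward, concatenate the last term with the second-to-last: lM·M = lMM, lMM·lM = lMMlM, …
The next term joins lMMlMlMMlMMlMlMMlMlMM and lMMlMlMMlMMlM.

lMMlMlMMlMMlMlMMlMlMMlMMlMlMMlMMlM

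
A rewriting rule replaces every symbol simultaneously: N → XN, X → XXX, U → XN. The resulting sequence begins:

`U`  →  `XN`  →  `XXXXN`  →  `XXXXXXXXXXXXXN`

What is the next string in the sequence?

XXXXXXXXXXXXXXXXXXXXXXXXXXXXXXXXXXXXXXXXN

φ(XXXXXXXXXXXXXN) expands symbol-by-symbol to XXX XXX XXX XXX XXX XXX XXX XXX XXX XXX XXX XXX XXX XN; joining the 14 pieces gives the next term.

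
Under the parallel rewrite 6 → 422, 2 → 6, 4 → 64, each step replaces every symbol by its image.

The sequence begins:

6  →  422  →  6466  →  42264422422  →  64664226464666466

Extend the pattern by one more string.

422644224226466422644226442242242264422422

φ(64664226464666466) expands symbol-by-symbol to 422 64 422 422 64 6 6 422 64 422 64 422 422 422 64 422 422; joining the 17 pieces gives the next term.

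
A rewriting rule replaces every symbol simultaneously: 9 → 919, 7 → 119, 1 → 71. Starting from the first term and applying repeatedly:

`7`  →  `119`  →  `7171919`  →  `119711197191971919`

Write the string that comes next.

Applying the rule to each of the 18 symbols of 119711197191971919 gives the pieces 71 71 919 119 71 71 71 919 119 71 919 71 919 119 71 919 71 919, which concatenate to the answer.

717191911971717191911971919719191197191971919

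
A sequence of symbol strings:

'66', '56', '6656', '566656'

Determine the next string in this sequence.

Each term (from the third on) is the two preceding terms concatenated in order: term 3 = 66·56 = 6656.
Continuing: 6656 · 566656 gives term 5.

6656566656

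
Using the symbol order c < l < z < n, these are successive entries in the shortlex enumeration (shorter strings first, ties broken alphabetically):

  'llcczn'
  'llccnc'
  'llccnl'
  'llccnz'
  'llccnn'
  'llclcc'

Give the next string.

llclcl

Find the rightmost character of llclcc below n, bump it to the next letter, and reset everything to its right to c.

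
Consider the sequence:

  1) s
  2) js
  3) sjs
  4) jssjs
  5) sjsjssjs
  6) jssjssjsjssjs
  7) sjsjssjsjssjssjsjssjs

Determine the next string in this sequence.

jssjssjsjssjssjsjssjsjssjssjsjssjs

From term 3 onward, concatenate the second-to-last term with the last: s·js = sjs, js·sjs = jssjs, …
So term 8 is jssjssjsjssjs·sjsjssjsjssjssjsjssjs.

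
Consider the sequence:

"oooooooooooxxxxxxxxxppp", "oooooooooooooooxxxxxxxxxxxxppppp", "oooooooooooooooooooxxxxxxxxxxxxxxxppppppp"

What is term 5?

Each string has the form o^{4n+3} x^{3n+3} p^{2n-1}, where the shown terms are n = 2, 3, 4.
For term 5, n = 6, so the run lengths are 27, 21, 11.

oooooooooooooooooooooooooooxxxxxxxxxxxxxxxxxxxxxppppppppppp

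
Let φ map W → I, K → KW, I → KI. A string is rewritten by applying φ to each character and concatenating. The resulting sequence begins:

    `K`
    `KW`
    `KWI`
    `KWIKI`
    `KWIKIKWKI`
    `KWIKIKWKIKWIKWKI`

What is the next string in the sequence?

Applying the rule to each of the 16 symbols of KWIKIKWKIKWIKWKI gives the pieces KW I KI KW KI KW I KW KI KW I KI KW I KW KI, which concatenate to the answer.

KWIKIKWKIKWIKWKIKWIKIKWIKWKI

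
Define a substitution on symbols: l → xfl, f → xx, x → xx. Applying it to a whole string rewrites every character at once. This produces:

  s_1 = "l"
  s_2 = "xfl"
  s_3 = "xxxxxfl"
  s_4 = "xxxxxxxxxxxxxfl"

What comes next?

Rewriting the 15 symbols of xxxxxxxxxxxxxfl one by one yields xx xx xx xx xx xx xx xx xx xx xx xx xx xx xfl; concatenated:

xxxxxxxxxxxxxxxxxxxxxxxxxxxxxfl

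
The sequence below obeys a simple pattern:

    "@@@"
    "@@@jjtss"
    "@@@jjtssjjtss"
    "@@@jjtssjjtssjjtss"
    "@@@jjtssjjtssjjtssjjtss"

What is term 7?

@@@jjtssjjtssjjtssjjtssjjtssjjtss

The strings grow by a fixed suffix jjtss each time.
From @@@jjtssjjtssjjtssjjtss, 2 further steps: @@@jjtssjjtssjjtssjjtss → @@@jjtssjjtssjjtssjjtssjjtss → (answer).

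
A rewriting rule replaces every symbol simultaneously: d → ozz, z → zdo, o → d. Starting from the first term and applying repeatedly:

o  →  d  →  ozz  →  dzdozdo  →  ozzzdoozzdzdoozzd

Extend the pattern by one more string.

dzdozdozdoozzddzdozdoozzzdoozzddzdozdoozz

Replace each of the 17 characters of ozzzdoozzdzdoozzd in place — d zdo zdo zdo ozz d d zdo zdo ozz zdo ozz d d zdo zdo ozz — and concatenate.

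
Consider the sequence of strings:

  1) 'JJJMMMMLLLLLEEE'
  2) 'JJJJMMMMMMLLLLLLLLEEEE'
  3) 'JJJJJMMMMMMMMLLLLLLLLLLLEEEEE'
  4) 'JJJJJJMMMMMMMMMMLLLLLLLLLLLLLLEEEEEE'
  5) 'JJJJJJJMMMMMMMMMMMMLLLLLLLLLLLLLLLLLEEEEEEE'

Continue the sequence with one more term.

Each string has the form J^{n+1} M^{2n} L^{3n-1} E^{n+1}, where the shown terms are n = 2, 3, 4, 5, 6.
At n = 7 the blocks have lengths 8, 14, 20, 8.

JJJJJJJJMMMMMMMMMMMMMMLLLLLLLLLLLLLLLLLLLLEEEEEEEE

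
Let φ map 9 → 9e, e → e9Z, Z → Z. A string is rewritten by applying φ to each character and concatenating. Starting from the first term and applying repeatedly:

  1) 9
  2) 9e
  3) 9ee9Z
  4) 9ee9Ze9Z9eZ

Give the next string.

9ee9Ze9Z9eZe9Z9eZ9ee9ZZ

Expanding 9ee9Ze9Z9eZ: 9→9e, e→e9Z, e→e9Z, 9→9e, Z→Z, e→e9Z, 9→9e, Z→Z, 9→9e, e→e9Z, Z→Z. Concatenated: 9e e9Z e9Z 9e Z e9Z 9e Z 9e e9Z Z.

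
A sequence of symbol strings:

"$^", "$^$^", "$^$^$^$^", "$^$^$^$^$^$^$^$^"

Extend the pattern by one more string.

$^$^$^$^$^$^$^$^$^$^$^$^$^$^$^$^

Each string is two copies of the previous one concatenated.
One more doubling of $^$^$^$^$^$^$^$^ gives the answer.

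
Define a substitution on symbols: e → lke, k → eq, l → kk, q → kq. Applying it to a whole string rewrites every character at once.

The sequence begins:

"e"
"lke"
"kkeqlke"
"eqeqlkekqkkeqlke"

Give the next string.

Replace each of the 16 characters of eqeqlkekqkkeqlke in place — lke kq lke kq kk eq lke eq kq eq eq lke kq kk eq lke — and concatenate.

lkekqlkekqkkeqlkeeqkqeqeqlkekqkkeqlke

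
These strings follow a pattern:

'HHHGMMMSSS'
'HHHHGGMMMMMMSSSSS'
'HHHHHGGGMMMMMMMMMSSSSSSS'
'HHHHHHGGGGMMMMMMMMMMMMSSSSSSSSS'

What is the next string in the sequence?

The n-th term is n+2 H's then n G's then 3n M's then 2n+1 S's (n = 1, 2, …).
For the next term, n = 5, so the run lengths are 7, 5, 15, 11.

HHHHHHHGGGGGMMMMMMMMMMMMMMMSSSSSSSSSSS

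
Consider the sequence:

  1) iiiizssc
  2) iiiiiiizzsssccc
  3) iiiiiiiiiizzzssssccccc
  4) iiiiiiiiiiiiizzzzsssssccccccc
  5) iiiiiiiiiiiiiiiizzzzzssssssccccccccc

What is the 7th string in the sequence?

iiiiiiiiiiiiiiiiiiiiiizzzzzzzssssssssccccccccccccc

The n-th term is 3n+1 i's then n z's then n+1 s's then 2n-1 c's (n = 1, 2, …).
For term 7, n = 7, so the run lengths are 22, 7, 8, 13.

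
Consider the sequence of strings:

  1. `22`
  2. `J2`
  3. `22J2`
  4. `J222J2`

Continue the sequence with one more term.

22J2J222J2

This is a Fibonacci-style word recurrence s(k) = s(k−2)·s(k−1): e.g. 22·J2 = 22J2.
Continuing: 22J2 · J222J2 gives term 5.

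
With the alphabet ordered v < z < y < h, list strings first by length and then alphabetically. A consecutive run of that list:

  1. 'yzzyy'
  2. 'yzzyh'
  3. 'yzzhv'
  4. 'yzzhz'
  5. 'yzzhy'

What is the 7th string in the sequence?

Advancing 2 positions from yzzhy through yzzhy → yzzhh reaches term 7.

yzyvv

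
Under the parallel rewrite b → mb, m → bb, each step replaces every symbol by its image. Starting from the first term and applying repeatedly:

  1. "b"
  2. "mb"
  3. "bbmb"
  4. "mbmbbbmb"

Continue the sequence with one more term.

bbmbbbmbmbmbbbmb

Apply φ to mbmbbbmb symbol by symbol: m→bb, b→mb, m→bb, b→mb, b→mb, b→mb, m→bb, b→mb; joined: bb mb bb mb mb mb bb mb.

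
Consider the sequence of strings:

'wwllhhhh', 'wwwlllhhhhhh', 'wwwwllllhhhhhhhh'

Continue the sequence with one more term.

Reading off run lengths: w runs 2, 3, 4; l runs 2, 3, 4; h runs 4, 6, 8 — each is linear in n, where the shown terms are n = 2, 3, 4.
Setting n = 5 gives 5, 5, 10 characters in each block.

wwwwwlllllhhhhhhhhhh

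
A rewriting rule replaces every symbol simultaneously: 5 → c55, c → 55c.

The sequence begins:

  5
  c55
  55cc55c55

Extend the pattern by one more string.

c55c5555c55cc55c5555cc55c55

Apply φ to 55cc55c55 symbol by symbol: 5→c55, 5→c55, c→55c, c→55c, 5→c55, 5→c55, c→55c, 5→c55, 5→c55; joined: c55 c55 55c 55c c55 c55 55c c55 c55.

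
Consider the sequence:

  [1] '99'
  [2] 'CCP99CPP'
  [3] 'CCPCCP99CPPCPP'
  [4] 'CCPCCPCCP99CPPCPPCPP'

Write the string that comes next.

s(k+1) = CCP·s(k)·CPP, so each term gains CCP as a prefix and CPP as a suffix.
So the next term is CCP·CCPCCPCCP99CPPCPPCPP·CPP.

CCPCCPCCPCCP99CPPCPPCPPCPP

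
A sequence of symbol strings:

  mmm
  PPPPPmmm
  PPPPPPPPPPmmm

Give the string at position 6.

PPPPPPPPPPPPPPPPPPPPPPPPPmmm

Every step adds PPPPP at the front: s(k+1) = PPPPP·s(k).
From PPPPPPPPPPmmm, 3 further steps: PPPPPPPPPPmmm → PPPPPPPPPPPPPPPmmm → PPPPPPPPPPPPPPPPPPPPmmm → (answer).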